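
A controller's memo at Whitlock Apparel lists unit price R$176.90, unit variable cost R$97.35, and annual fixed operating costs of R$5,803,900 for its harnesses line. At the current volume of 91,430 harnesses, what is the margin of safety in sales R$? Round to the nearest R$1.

R$3,267,494

Each unit contributes R$176.90 − R$97.35 = R$79.55. Break-even units = R$5,803,900 ÷ R$79.55 = 72,959.15; break-even revenue = 72,959.15 × R$176.90 = R$12,906,472.78.
Actual sales revenue = 91,430 × R$176.90 = R$16,173,967.00.
Margin of safety = R$16,173,967.00 − R$12,906,472.78 = R$3,267,494.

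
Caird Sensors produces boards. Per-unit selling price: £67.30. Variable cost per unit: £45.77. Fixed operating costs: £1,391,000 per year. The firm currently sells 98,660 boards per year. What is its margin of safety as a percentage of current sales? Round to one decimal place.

34.5%

Contribution margin per unit = £67.30 − £45.77 = £21.53. Break-even units = £1,391,000 ÷ £21.53 = 64,607.52; break-even revenue = 64,607.52 × £67.30 = £4,348,086.39.
Current sales = 98,660 × £67.30 = £6,639,818.00.
Margin of safety = (£6,639,818.00 − £4,348,086.39) ÷ £6,639,818.00 = 34.5%.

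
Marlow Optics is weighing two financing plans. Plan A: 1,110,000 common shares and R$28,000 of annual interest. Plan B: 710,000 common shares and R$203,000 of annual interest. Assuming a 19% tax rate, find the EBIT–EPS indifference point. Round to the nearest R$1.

At indifference, (EBIT − 28,000)(1 − t)/1,110,000 = (EBIT − 203,000)(1 − t)/710,000.
The (1 − t) factor cancels: (EBIT − 28,000) × 710,000 = (EBIT − 203,000) × 1,110,000.
Solving, EBIT = (203,000·1,110,000 − 28,000·710,000) / (1,110,000 − 710,000) = 205,450,000,000 / 400,000 = 513,625.00.

R$513,625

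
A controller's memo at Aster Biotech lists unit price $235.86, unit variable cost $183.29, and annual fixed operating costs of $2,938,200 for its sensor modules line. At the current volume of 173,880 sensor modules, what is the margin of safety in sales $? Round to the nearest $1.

$27,828,840

Each unit contributes $235.86 − $183.29 = $52.57. Break-even units = $2,938,200 ÷ $52.57 = 55,891.19; break-even revenue = 55,891.19 × $235.86 = $13,182,496.71.
Current sales = 173,880 × $235.86 = $41,011,336.80.
Margin of safety = $41,011,336.80 − $13,182,496.71 = $27,828,840.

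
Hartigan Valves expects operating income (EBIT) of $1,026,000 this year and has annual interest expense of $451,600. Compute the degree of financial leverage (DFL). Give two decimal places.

Annual interest charges come to $451,600.00.
Degree of financial leverage = EBIT / (EBIT − interest) = $1,026,000 / $574,400.00 = 1.7862.

1.79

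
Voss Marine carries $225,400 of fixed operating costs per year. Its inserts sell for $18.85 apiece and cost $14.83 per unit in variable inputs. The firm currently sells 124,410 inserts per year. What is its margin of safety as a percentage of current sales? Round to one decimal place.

Contribution margin per unit = $18.85 − $14.83 = $4.02. Break-even units = $225,400 ÷ $4.02 = 56,069.65; break-even revenue = 56,069.65 × $18.85 = $1,056,912.94.
Actual sales revenue = 124,410 × $18.85 = $2,345,128.50.
Margin of safety = ($2,345,128.50 − $1,056,912.94) ÷ $2,345,128.50 = 54.9%.

54.9%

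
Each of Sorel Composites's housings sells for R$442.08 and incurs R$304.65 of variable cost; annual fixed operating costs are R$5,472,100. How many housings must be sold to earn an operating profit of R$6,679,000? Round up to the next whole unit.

88,417 housings

Contribution margin per unit = R$442.08 − R$304.65 = R$137.43.
Need Q such that Q × R$137.43 − R$5,472,100 = R$6,679,000, i.e. Q = R$12,151,100 / R$137.43 = 88,416.65 → 88,417.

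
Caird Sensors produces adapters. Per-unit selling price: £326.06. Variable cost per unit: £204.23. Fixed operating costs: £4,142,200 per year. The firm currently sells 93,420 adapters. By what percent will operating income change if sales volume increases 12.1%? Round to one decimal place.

At 93,420 units, contribution = 93,420 × £121.83 = £11,381,358.60.
Operating income = contribution − fixed costs = £11,381,358.60 − £4,142,200 = £7,239,158.60.
So DOL = total CM / EBIT = £11,381,358.60 / £7,239,158.60 = 1.5722.
Operating income changes by 1.5722 × +12.1% = +19.0%.

+19.0%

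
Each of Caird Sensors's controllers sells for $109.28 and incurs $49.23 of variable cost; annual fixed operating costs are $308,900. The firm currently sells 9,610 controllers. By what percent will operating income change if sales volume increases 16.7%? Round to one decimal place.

Contribution at this volume is 9,610 × $60.05 = $577,080.50.
Subtracting fixed costs: EBIT = $577,080.50 − $308,900 = $268,180.50.
DOL = contribution ÷ EBIT = $577,080.50 ÷ $268,180.50 = 2.1518.
Operating income changes by 2.1518 × +16.7% = +35.9%.

+35.9%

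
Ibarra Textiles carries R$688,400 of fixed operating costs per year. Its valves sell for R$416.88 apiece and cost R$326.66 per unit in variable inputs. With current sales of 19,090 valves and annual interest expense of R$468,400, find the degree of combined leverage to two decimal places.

Contribution at this volume is 19,090 × R$90.22 = R$1,722,299.80.
Subtracting fixed costs: EBIT = R$1,722,299.80 − R$688,400 = R$1,033,899.80. Interest = R$468,400.00.
DOL = R$1,722,299.80 ÷ R$1,033,899.80 = 1.6658; DFL = R$1,033,899.80 ÷ R$565,499.80 = 1.8283.
Combined leverage = 1.6658 × 1.8283 = 3.0456.

3.05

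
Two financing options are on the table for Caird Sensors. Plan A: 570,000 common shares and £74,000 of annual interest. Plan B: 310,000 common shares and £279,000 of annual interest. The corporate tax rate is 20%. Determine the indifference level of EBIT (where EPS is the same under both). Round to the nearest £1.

£523,423

Set EPS_A = EPS_B: (EBIT − £74,000)(1 − 0.20) ÷ 570,000 = (EBIT − £279,000)(1 − 0.20) ÷ 310,000.
Cancelling (1 − t) and cross-multiplying: 310,000·(EBIT − 74,000) = 570,000·(EBIT − 279,000).
Solving, EBIT = (279,000·570,000 − 74,000·310,000) / (570,000 − 310,000) = 136,090,000,000 / 260,000 = 523,423.08.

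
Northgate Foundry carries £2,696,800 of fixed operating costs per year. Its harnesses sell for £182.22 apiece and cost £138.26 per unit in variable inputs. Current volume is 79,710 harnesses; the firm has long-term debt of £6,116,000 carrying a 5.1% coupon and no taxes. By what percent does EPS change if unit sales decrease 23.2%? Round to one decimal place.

-164.1%

At 79,710 units, contribution = 79,710 × £43.96 = £3,504,051.60.
Subtracting fixed costs: EBIT = £3,504,051.60 − £2,696,800 = £807,251.60.
Interest = £311,916.00, so EBIT − I = £495,335.60.
Degree of combined leverage = contribution ÷ (EBIT − I) = £3,504,051.60 ÷ £495,335.60 = 7.0741.
%ΔEPS = DCL × %ΔSales = 7.0741 × -23.2% = -164.1%.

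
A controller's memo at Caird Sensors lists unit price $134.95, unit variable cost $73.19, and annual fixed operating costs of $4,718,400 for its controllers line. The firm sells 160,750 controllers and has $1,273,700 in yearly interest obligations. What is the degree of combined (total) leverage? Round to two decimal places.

Total contribution margin = 160,750 × $61.76 = $9,927,920.00.
EBIT = $9,927,920.00 − $4,718,400 = $5,209,520.00. Interest = $1,273,700.00, so EBIT − I = $3,935,820.00.
Degree of total leverage = total CM / (EBIT − interest) = $9,927,920.00 / $3,935,820.00 = 2.5225.

2.52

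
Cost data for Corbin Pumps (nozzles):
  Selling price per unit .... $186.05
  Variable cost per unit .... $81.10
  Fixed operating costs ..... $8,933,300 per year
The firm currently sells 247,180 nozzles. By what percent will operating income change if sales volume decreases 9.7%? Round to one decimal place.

-14.8%

Total contribution margin = 247,180 × $104.95 = $25,941,541.00.
Operating income = contribution − fixed costs = $25,941,541.00 − $8,933,300 = $17,008,241.00.
Degree of operating leverage = $25,941,541.00 / $17,008,241.00 = 1.5252.
Operating income changes by 1.5252 × -9.7% = -14.8%.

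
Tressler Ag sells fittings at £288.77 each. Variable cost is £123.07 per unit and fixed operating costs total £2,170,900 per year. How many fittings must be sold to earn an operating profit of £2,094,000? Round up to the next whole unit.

Contribution margin per unit = £288.77 − £123.07 = £165.70.
Units = (FC + target) / CM = (£2,170,900 + £2,094,000) / £165.70 = 25,738.68, so 25,739 fittings.

25,739 fittings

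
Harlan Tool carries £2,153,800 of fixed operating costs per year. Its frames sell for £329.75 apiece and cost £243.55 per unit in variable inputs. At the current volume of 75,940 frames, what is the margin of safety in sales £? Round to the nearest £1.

£16,802,055

Each unit contributes £329.75 − £243.55 = £86.20. Break-even units = £2,153,800 ÷ £86.20 = 24,986.08; break-even revenue = 24,986.08 × £329.75 = £8,239,159.51.
Current sales = 75,940 × £329.75 = £25,041,215.00.
Margin of safety = £25,041,215.00 − £8,239,159.51 = £16,802,055.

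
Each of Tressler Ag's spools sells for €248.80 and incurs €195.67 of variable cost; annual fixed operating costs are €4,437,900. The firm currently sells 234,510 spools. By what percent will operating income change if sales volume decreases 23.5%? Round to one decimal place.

At 234,510 units, contribution = 234,510 × €53.13 = €12,459,516.30.
Subtracting fixed costs: EBIT = €12,459,516.30 − €4,437,900 = €8,021,616.30.
So DOL = total CM / EBIT = €12,459,516.30 / €8,021,616.30 = 1.5532.
%ΔEBIT = DOL × %ΔSales = 1.5532 × -23.5% = -36.5%.

-36.5%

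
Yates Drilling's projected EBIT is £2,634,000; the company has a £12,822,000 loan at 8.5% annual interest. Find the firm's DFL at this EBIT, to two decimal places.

Annual interest charges come to £1,089,870.00.
DFL = EBIT ÷ (EBIT − I) = £2,634,000 ÷ (£2,634,000 − £1,089,870.00) = £2,634,000 ÷ £1,544,130.00 = 1.7058.

1.71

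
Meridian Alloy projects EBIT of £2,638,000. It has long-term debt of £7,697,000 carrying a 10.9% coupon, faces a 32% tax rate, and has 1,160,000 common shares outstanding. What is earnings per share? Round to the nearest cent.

Pre-tax income = £2,638,000 − £838,973.00 = £1,799,027.00.
Net income = £1,799,027.00 × (1 − 0.32) = £1,223,338.36.
Per share: £1,223,338.36 / 1,160,000 shares = £1.05.

£1.05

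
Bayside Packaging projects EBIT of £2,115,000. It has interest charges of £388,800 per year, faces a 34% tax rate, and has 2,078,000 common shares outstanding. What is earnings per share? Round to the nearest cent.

£0.55

Interest = £388,800.00, so EBT = £2,115,000 − £388,800.00 = £1,726,200.00.
After tax at 34%: net income = £1,726,200.00 × 0.66 = £1,139,292.00.
EPS = £1,139,292.00 ÷ 2,078,000 = £0.55.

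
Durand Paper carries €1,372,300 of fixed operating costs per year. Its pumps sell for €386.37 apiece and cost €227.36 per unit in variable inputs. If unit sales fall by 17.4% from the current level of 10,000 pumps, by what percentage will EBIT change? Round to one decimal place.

-127.0%

At 10,000 units, contribution = 10,000 × €159.01 = €1,590,100.00.
EBIT = €1,590,100.00 − €1,372,300 = €217,800.00.
Degree of operating leverage = €1,590,100.00 / €217,800.00 = 7.3007.
Operating income changes by 7.3007 × -17.4% = -127.0%.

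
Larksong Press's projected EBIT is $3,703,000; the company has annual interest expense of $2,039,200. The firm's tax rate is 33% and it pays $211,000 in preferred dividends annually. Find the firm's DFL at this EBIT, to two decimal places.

2.75

Interest = $2,039,200.00.
Preferred dividends grossed up pre-tax: $211,000 / (1 − 0.33) = $314,925.37.
DFL = EBIT ÷ [EBIT − I − D_p/(1−t)] = $3,703,000 ÷ [$3,703,000 − $2,039,200.00 − $314,925.37] = $3,703,000 ÷ $1,348,874.63 = 2.7453.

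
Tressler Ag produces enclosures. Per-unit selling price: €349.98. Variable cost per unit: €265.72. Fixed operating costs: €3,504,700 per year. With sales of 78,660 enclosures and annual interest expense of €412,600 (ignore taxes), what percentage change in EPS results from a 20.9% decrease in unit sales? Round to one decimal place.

Contribution at this volume is 78,660 × €84.26 = €6,627,891.60.
Operating income = contribution − fixed costs = €6,627,891.60 − €3,504,700 = €3,123,191.60.
After interest of €412,600.00, pre-tax earnings = €2,710,591.60.
Degree of combined leverage = contribution ÷ (EBIT − I) = €6,627,891.60 ÷ €2,710,591.60 = 2.4452.
EPS therefore changes by 2.4452 × (-20.9%) = -51.1%.

-51.1%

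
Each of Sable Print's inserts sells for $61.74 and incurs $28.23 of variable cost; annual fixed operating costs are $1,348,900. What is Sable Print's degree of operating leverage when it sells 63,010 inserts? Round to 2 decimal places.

2.77

Total contribution margin = 63,010 × $33.51 = $2,111,465.10.
Operating income = contribution − fixed costs = $2,111,465.10 − $1,348,900 = $762,565.10.
DOL = contribution ÷ EBIT = $2,111,465.10 ÷ $762,565.10 = 2.7689.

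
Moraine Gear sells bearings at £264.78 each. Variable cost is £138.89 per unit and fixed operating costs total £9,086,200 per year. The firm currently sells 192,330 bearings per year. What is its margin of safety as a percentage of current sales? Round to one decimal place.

62.5%

Each unit contributes £264.78 − £138.89 = £125.89. Break-even units = £9,086,200 ÷ £125.89 = 72,175.71; break-even revenue = 72,175.71 × £264.78 = £19,110,684.22.
Actual sales revenue = 192,330 × £264.78 = £50,925,137.40.
Margin of safety = (£50,925,137.40 − £19,110,684.22) ÷ £50,925,137.40 = 62.5%.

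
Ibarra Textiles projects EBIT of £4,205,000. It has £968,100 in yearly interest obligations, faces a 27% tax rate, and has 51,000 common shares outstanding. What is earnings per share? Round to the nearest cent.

£46.33

Interest = £968,100.00, so EBT = £4,205,000 − £968,100.00 = £3,236,900.00.
After tax at 27%: net income = £3,236,900.00 × 0.73 = £2,362,937.00.
Per share: £2,362,937.00 / 51,000 shares = £46.33.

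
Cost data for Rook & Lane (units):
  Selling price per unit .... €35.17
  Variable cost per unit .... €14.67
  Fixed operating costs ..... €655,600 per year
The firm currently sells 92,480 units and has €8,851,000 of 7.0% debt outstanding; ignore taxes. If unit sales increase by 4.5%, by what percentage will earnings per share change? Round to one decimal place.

+13.7%

Contribution at this volume is 92,480 × €20.50 = €1,895,840.00.
Operating income = contribution − fixed costs = €1,895,840.00 − €655,600 = €1,240,240.00.
Interest = €619,570.00, so EBIT − I = €620,670.00.
DCL = total CM / (EBIT − I) = €1,895,840.00 / €620,670.00 = 3.0545.
EPS therefore changes by 3.0545 × (+4.5%) = +13.7%.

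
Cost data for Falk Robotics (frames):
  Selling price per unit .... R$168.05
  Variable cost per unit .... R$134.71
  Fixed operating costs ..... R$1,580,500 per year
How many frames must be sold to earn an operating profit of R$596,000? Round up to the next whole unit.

65,282 frames

Contribution margin per unit = R$168.05 − R$134.71 = R$33.34.
Need Q such that Q × R$33.34 − R$1,580,500 = R$596,000, i.e. Q = R$2,176,500 / R$33.34 = 65,281.94 → 65,282.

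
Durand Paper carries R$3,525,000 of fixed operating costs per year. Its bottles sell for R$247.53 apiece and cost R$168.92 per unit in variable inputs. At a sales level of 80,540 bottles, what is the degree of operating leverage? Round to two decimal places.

Total contribution margin = 80,540 × R$78.61 = R$6,331,249.40.
Operating income = contribution − fixed costs = R$6,331,249.40 − R$3,525,000 = R$2,806,249.40.
DOL = contribution ÷ EBIT = R$6,331,249.40 ÷ R$2,806,249.40 = 2.2561.

2.26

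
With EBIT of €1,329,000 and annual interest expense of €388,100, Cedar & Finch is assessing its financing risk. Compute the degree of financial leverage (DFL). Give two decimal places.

1.41

Interest = €388,100.00.
Degree of financial leverage = EBIT / (EBIT − interest) = €1,329,000 / €940,900.00 = 1.4125.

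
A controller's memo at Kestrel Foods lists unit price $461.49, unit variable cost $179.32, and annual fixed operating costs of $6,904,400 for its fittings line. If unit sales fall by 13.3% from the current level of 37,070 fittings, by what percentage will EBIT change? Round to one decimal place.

-39.1%

At 37,070 units, contribution = 37,070 × $282.17 = $10,460,041.90.
Subtracting fixed costs: EBIT = $10,460,041.90 − $6,904,400 = $3,555,641.90.
So DOL = total CM / EBIT = $10,460,041.90 / $3,555,641.90 = 2.9418.
So EBIT moves 2.9418 × (-13.3%) = -39.1%.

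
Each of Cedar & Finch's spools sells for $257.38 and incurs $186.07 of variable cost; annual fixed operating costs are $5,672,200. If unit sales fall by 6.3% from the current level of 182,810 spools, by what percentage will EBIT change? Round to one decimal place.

At 182,810 units, contribution = 182,810 × $71.31 = $13,036,181.10.
Subtracting fixed costs: EBIT = $13,036,181.10 − $5,672,200 = $7,363,981.10.
So DOL = total CM / EBIT = $13,036,181.10 / $7,363,981.10 = 1.7703.
So EBIT moves 1.7703 × (-6.3%) = -11.2%.

-11.2%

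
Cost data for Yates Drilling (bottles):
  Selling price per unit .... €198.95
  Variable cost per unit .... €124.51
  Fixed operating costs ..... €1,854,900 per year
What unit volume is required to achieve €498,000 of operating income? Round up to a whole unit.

31,609 bottles

Each unit contributes €198.95 − €124.51 = €74.44.
Required volume = (fixed costs + target profit) ÷ CM = (€1,854,900 + €498,000) ÷ €74.44 = 31,608.01, so 31,609 bottles.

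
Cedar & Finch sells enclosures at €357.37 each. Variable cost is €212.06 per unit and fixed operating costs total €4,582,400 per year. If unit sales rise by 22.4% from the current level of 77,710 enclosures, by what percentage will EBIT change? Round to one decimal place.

At 77,710 units, contribution = 77,710 × €145.31 = €11,292,040.10.
Subtracting fixed costs: EBIT = €11,292,040.10 − €4,582,400 = €6,709,640.10.
DOL = contribution ÷ EBIT = €11,292,040.10 ÷ €6,709,640.10 = 1.6830.
Operating income changes by 1.6830 × +22.4% = +37.7%.

+37.7%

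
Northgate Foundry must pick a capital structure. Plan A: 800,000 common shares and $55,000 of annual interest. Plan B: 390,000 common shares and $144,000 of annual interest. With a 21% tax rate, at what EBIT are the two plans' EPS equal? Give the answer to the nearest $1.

Set EPS_A = EPS_B: (EBIT − $55,000)(1 − 0.21) ÷ 800,000 = (EBIT − $144,000)(1 − 0.21) ÷ 390,000.
Cancelling (1 − t) and cross-multiplying: 390,000·(EBIT − 55,000) = 800,000·(EBIT − 144,000).
EBIT × (800,000 − 390,000) = 144,000 × 800,000 − 55,000 × 390,000 = 93,750,000,000, so EBIT = 93,750,000,000 ÷ 410,000 = 228,658.54.

$228,659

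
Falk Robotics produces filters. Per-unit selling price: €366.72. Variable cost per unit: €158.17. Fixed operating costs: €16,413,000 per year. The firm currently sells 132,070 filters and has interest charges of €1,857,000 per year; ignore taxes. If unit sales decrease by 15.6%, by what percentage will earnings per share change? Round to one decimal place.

-46.3%

Total contribution margin = 132,070 × €208.55 = €27,543,198.50.
Operating income = contribution − fixed costs = €27,543,198.50 − €16,413,000 = €11,130,198.50.
After interest of €1,857,000.00, pre-tax earnings = €9,273,198.50.
DCL = total CM / (EBIT − I) = €27,543,198.50 / €9,273,198.50 = 2.9702.
EPS therefore changes by 2.9702 × (-15.6%) = -46.3%.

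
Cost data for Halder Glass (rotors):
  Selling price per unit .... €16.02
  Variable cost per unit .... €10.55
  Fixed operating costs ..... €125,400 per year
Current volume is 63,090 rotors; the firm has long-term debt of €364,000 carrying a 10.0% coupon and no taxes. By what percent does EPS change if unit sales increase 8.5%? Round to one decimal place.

+16.0%

Contribution at this volume is 63,090 × €5.47 = €345,102.30.
Subtracting fixed costs: EBIT = €345,102.30 − €125,400 = €219,702.30.
After interest of €36,400.00, pre-tax earnings = €183,302.30.
DCL = total CM / (EBIT − I) = €345,102.30 / €183,302.30 = 1.8827.
EPS therefore changes by 1.8827 × (+8.5%) = +16.0%.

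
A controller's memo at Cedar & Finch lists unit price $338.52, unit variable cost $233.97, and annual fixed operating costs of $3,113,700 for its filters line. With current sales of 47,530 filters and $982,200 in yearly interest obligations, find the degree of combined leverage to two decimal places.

5.69

Total contribution margin = 47,530 × $104.55 = $4,969,261.50.
Subtracting fixed costs: EBIT = $4,969,261.50 − $3,113,700 = $1,855,561.50. Interest = $982,200.00.
DOL = $4,969,261.50 ÷ $1,855,561.50 = 2.6780; DFL = $1,855,561.50 ÷ $873,361.50 = 2.1246.
DCL = DOL × DFL = 2.6780 × 2.1246 = 5.6897.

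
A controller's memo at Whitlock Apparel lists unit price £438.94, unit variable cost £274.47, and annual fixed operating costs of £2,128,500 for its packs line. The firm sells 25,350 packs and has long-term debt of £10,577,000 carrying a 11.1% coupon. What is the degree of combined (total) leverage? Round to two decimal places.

Total contribution margin = 25,350 × £164.47 = £4,169,314.50.
Subtracting fixed costs: EBIT = £4,169,314.50 − £2,128,500 = £2,040,814.50. Interest = £1,174,047.00.
DOL = £4,169,314.50 ÷ £2,040,814.50 = 2.0430; DFL = £2,040,814.50 ÷ £866,767.50 = 2.3545.
Combined leverage = 2.0430 × 2.3545 = 4.8102.

4.81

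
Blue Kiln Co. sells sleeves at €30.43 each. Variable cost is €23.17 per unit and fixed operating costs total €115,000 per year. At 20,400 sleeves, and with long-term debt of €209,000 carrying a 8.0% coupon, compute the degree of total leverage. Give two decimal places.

At 20,400 units, contribution = 20,400 × €7.26 = €148,104.00.
Operating income = contribution − fixed costs = €148,104.00 − €115,000 = €33,104.00. Interest = €16,720.00, so EBIT − I = €16,384.00.
Degree of total leverage = total CM / (EBIT − interest) = €148,104.00 / €16,384.00 = 9.0396.

9.04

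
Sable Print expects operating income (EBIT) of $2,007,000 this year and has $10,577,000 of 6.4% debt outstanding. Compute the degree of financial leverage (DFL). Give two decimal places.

1.51

Annual interest charges come to $676,928.00.
Degree of financial leverage = EBIT / (EBIT − interest) = $2,007,000 / $1,330,072.00 = 1.5089.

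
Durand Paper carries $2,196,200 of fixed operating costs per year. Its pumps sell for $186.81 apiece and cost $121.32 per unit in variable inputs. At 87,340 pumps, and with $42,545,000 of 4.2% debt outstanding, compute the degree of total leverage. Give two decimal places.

Contribution at this volume is 87,340 × $65.49 = $5,719,896.60.
Operating income = contribution − fixed costs = $5,719,896.60 − $2,196,200 = $3,523,696.60. Interest = $1,786,890.00.
DOL = $5,719,896.60 ÷ $3,523,696.60 = 1.6233; DFL = $3,523,696.60 ÷ $1,736,806.60 = 2.0288.
DCL = DOL × DFL = 1.6233 × 2.0288 = 3.2934.

3.29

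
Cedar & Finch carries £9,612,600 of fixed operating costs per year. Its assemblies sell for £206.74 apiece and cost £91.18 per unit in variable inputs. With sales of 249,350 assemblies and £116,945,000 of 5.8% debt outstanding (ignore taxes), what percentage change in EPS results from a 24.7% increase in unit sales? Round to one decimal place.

Total contribution margin = 249,350 × £115.56 = £28,814,886.00.
Operating income = contribution − fixed costs = £28,814,886.00 − £9,612,600 = £19,202,286.00.
Interest = £6,782,810.00, so EBIT − I = £12,419,476.00.
DCL = total CM / (EBIT − I) = £28,814,886.00 / £12,419,476.00 = 2.3201.
%ΔEPS = DCL × %ΔSales = 2.3201 × +24.7% = +57.3%.

+57.3%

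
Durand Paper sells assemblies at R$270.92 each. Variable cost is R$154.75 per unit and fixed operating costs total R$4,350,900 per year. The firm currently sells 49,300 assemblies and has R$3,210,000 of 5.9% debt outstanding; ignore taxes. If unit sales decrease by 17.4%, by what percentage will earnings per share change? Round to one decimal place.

At 49,300 units, contribution = 49,300 × R$116.17 = R$5,727,181.00.
EBIT = R$5,727,181.00 − R$4,350,900 = R$1,376,281.00.
Interest = R$189,390.00, so EBIT − I = R$1,186,891.00.
Degree of combined leverage = contribution ÷ (EBIT − I) = R$5,727,181.00 ÷ R$1,186,891.00 = 4.8254.
%ΔEPS = DCL × %ΔSales = 4.8254 × -17.4% = -84.0%.

-84.0%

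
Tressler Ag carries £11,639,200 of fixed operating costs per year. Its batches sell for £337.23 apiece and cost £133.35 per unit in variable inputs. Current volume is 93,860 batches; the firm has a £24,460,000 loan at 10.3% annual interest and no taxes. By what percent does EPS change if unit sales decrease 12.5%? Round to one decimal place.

At 93,860 units, contribution = 93,860 × £203.88 = £19,136,176.80.
Subtracting fixed costs: EBIT = £19,136,176.80 − £11,639,200 = £7,496,976.80.
After interest of £2,519,380.00, pre-tax earnings = £4,977,596.80.
Degree of combined leverage = contribution ÷ (EBIT − I) = £19,136,176.80 ÷ £4,977,596.80 = 3.8445.
EPS therefore changes by 3.8445 × (-12.5%) = -48.1%.

-48.1%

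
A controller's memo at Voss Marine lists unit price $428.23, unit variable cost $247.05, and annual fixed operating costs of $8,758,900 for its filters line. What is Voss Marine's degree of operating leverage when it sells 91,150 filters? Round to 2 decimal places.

2.13

At 91,150 units, contribution = 91,150 × $181.18 = $16,514,557.00.
Operating income = contribution − fixed costs = $16,514,557.00 − $8,758,900 = $7,755,657.00.
DOL = contribution ÷ EBIT = $16,514,557.00 ÷ $7,755,657.00 = 2.1294.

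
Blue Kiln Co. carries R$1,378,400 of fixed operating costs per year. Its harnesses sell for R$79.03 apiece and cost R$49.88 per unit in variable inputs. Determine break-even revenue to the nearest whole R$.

R$3,737,048

Contribution margin per unit = R$79.03 − R$49.88 = R$29.15, a CM ratio of R$29.15 ÷ R$79.03 = 0.3688.
Break-even revenue = fixed costs × price ÷ CM = R$1,378,400 × R$79.03 ÷ R$29.15 = R$3,737,048.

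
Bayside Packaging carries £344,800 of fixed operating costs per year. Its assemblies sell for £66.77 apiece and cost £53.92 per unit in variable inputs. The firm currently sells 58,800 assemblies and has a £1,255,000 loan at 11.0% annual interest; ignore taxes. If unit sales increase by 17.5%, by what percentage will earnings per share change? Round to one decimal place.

Contribution at this volume is 58,800 × £12.85 = £755,580.00.
EBIT = £755,580.00 − £344,800 = £410,780.00.
Interest = £138,050.00, so EBIT − I = £272,730.00.
DCL = total CM / (EBIT − I) = £755,580.00 / £272,730.00 = 2.7704.
EPS therefore changes by 2.7704 × (+17.5%) = +48.5%.

+48.5%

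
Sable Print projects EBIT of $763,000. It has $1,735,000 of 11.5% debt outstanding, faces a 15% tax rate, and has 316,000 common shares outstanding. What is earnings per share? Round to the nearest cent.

$1.52

Pre-tax income = $763,000 − $199,525.00 = $563,475.00.
After tax at 15%: net income = $563,475.00 × 0.85 = $478,953.75.
EPS = $478,953.75 ÷ 316,000 = $1.52.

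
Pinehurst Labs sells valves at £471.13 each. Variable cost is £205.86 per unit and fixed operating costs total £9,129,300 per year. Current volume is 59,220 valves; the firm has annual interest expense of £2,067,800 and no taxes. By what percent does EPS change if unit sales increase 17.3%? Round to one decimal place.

+60.2%

At 59,220 units, contribution = 59,220 × £265.27 = £15,709,289.40.
Operating income = contribution − fixed costs = £15,709,289.40 − £9,129,300 = £6,579,989.40.
After interest of £2,067,800.00, pre-tax earnings = £4,512,189.40.
DCL = total CM / (EBIT − I) = £15,709,289.40 / £4,512,189.40 = 3.4815.
%ΔEPS = DCL × %ΔSales = 3.4815 × +17.3% = +60.2%.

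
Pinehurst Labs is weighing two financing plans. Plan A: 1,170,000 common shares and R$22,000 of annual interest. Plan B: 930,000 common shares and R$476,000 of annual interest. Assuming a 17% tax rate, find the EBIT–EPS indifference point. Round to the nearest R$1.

R$2,235,250

Set EPS_A = EPS_B: (EBIT − R$22,000)(1 − 0.17) ÷ 1,170,000 = (EBIT − R$476,000)(1 − 0.17) ÷ 930,000.
Cancelling (1 − t) and cross-multiplying: 930,000·(EBIT − 22,000) = 1,170,000·(EBIT − 476,000).
EBIT × (1,170,000 − 930,000) = 476,000 × 1,170,000 − 22,000 × 930,000 = 536,460,000,000, so EBIT = 536,460,000,000 ÷ 240,000 = 2,235,250.00.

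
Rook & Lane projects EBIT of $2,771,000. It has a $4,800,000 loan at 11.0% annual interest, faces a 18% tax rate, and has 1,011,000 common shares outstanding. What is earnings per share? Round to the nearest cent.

Interest = $528,000.00, so EBT = $2,771,000 − $528,000.00 = $2,243,000.00.
Net income = $2,243,000.00 × (1 − 0.18) = $1,839,260.00.
Per share: $1,839,260.00 / 1,011,000 shares = $1.82.

$1.82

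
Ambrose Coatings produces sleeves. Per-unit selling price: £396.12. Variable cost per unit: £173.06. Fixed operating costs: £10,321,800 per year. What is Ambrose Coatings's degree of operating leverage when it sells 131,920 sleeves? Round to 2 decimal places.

1.54

Total contribution margin = 131,920 × £223.06 = £29,426,075.20.
Subtracting fixed costs: EBIT = £29,426,075.20 − £10,321,800 = £19,104,275.20.
DOL = contribution ÷ EBIT = £29,426,075.20 ÷ £19,104,275.20 = 1.5403.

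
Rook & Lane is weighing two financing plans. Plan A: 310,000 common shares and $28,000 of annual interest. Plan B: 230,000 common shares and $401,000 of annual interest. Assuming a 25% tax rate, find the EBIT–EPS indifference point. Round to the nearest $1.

$1,473,375

At indifference, (EBIT − 28,000)(1 − t)/310,000 = (EBIT − 401,000)(1 − t)/230,000.
Cancelling (1 − t) and cross-multiplying: 230,000·(EBIT − 28,000) = 310,000·(EBIT − 401,000).
EBIT × (310,000 − 230,000) = 401,000 × 310,000 − 28,000 × 230,000 = 117,870,000,000, so EBIT = 117,870,000,000 ÷ 80,000 = 1,473,375.00.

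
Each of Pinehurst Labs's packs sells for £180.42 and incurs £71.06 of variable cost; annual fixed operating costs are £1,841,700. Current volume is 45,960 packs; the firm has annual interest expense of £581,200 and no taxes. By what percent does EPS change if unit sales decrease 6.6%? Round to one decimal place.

Total contribution margin = 45,960 × £109.36 = £5,026,185.60.
Operating income = contribution − fixed costs = £5,026,185.60 − £1,841,700 = £3,184,485.60.
After interest of £581,200.00, pre-tax earnings = £2,603,285.60.
DCL = total CM / (EBIT − I) = £5,026,185.60 / £2,603,285.60 = 1.9307.
EPS therefore changes by 1.9307 × (-6.6%) = -12.7%.

-12.7%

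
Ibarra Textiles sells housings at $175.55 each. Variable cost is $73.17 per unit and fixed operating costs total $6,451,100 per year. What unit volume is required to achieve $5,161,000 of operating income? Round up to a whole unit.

Contribution margin per unit = $175.55 − $73.17 = $102.38.
Required volume = (fixed costs + target profit) ÷ CM = ($6,451,100 + $5,161,000) ÷ $102.38 = 113,421.57, so 113,422 housings.

113,422 housings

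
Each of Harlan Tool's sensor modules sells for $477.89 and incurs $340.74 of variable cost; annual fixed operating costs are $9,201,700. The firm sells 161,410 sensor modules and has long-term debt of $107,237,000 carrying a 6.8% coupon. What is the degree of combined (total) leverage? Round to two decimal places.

3.92

Total contribution margin = 161,410 × $137.15 = $22,137,381.50.
Operating income = contribution − fixed costs = $22,137,381.50 − $9,201,700 = $12,935,681.50. Interest = $7,292,116.00, so EBIT − I = $5,643,565.50.
DCL = contribution ÷ (EBIT − I) = $22,137,381.50 ÷ $5,643,565.50 = 3.9226.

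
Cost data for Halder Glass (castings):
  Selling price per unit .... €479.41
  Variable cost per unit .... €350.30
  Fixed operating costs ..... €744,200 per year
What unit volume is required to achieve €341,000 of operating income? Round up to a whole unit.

Each unit contributes €479.41 − €350.30 = €129.11.
Need Q such that Q × €129.11 − €744,200 = €341,000, i.e. Q = €1,085,200 / €129.11 = 8,405.24 → 8,406.

8,406 castings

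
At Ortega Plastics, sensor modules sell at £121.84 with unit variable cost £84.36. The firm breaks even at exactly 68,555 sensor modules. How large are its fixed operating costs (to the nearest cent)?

£2,569,441.40

Contribution margin per unit = £121.84 − £84.36 = £37.48.
Since BE = FC / CM, FC = 68,555 × £37.48 = £2,569,441.40.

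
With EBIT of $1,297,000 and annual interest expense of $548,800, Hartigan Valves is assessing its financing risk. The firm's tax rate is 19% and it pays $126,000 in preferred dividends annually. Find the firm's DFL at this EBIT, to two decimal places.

Annual interest charges come to $548,800.00.
Pre-tax preferred-dividend burden = $126,000 ÷ (1 − 0.19) = $155,555.56.
DFL = EBIT ÷ [EBIT − I − D_p/(1−t)] = $1,297,000 ÷ [$1,297,000 − $548,800.00 − $155,555.56] = $1,297,000 ÷ $592,644.44 = 2.1885.

2.19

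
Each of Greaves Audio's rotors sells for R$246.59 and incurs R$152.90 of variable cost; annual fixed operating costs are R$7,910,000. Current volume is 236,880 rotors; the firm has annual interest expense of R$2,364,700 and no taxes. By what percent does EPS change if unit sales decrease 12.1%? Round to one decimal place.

-22.5%

At 236,880 units, contribution = 236,880 × R$93.69 = R$22,193,287.20.
Subtracting fixed costs: EBIT = R$22,193,287.20 − R$7,910,000 = R$14,283,287.20.
Interest = R$2,364,700.00, so EBIT − I = R$11,918,587.20.
Degree of combined leverage = contribution ÷ (EBIT − I) = R$22,193,287.20 ÷ R$11,918,587.20 = 1.8621.
EPS therefore changes by 1.8621 × (-12.1%) = -22.5%.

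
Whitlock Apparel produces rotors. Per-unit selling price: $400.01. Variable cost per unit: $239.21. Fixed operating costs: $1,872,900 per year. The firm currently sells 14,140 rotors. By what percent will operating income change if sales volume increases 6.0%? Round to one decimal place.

+34.0%

At 14,140 units, contribution = 14,140 × $160.80 = $2,273,712.00.
EBIT = $2,273,712.00 − $1,872,900 = $400,812.00.
Degree of operating leverage = $2,273,712.00 / $400,812.00 = 5.6728.
%ΔEBIT = DOL × %ΔSales = 5.6728 × +6.0% = +34.0%.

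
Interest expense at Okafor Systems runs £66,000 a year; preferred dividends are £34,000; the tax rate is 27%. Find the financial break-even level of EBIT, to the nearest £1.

£112,575

Grossing the preferred dividend up to pre-tax terms: £34,000 / (1 − 0.27) = £46,575.34.
Financial break-even EBIT = interest + D_p ÷ (1 − t) = £66,000 + £46,575.34 = £112,575.34.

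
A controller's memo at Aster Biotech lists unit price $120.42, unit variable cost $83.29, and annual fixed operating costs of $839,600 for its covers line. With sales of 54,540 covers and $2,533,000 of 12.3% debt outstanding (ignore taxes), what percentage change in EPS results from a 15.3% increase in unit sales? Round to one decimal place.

+35.5%

Total contribution margin = 54,540 × $37.13 = $2,025,070.20.
Subtracting fixed costs: EBIT = $2,025,070.20 − $839,600 = $1,185,470.20.
After interest of $311,559.00, pre-tax earnings = $873,911.20.
DCL = total CM / (EBIT − I) = $2,025,070.20 / $873,911.20 = 2.3172.
EPS therefore changes by 2.3172 × (+15.3%) = +35.5%.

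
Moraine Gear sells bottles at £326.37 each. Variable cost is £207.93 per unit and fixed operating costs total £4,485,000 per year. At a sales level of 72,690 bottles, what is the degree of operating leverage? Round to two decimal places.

2.09

Total contribution margin = 72,690 × £118.44 = £8,609,403.60.
Operating income = contribution − fixed costs = £8,609,403.60 − £4,485,000 = £4,124,403.60.
Degree of operating leverage = £8,609,403.60 / £4,124,403.60 = 2.0874.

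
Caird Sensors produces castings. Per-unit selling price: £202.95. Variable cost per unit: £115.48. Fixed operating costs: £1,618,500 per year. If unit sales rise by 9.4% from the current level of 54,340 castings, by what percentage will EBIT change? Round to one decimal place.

+14.3%

At 54,340 units, contribution = 54,340 × £87.47 = £4,753,119.80.
Operating income = contribution − fixed costs = £4,753,119.80 − £1,618,500 = £3,134,619.80.
Degree of operating leverage = £4,753,119.80 / £3,134,619.80 = 1.5163.
Operating income changes by 1.5163 × +9.4% = +14.3%.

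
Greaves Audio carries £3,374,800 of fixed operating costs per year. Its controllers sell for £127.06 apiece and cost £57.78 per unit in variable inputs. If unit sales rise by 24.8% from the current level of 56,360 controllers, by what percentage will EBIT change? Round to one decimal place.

+182.8%

At 56,360 units, contribution = 56,360 × £69.28 = £3,904,620.80.
EBIT = £3,904,620.80 − £3,374,800 = £529,820.80.
Degree of operating leverage = £3,904,620.80 / £529,820.80 = 7.3697.
So EBIT moves 7.3697 × (+24.8%) = +182.8%.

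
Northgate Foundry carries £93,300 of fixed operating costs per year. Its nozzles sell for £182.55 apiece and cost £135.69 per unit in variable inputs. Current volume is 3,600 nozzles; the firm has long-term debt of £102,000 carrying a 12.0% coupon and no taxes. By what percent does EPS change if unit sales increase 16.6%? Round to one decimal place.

Contribution at this volume is 3,600 × £46.86 = £168,696.00.
EBIT = £168,696.00 − £93,300 = £75,396.00.
After interest of £12,240.00, pre-tax earnings = £63,156.00.
Degree of combined leverage = contribution ÷ (EBIT − I) = £168,696.00 ÷ £63,156.00 = 2.6711.
EPS therefore changes by 2.6711 × (+16.6%) = +44.3%.

+44.3%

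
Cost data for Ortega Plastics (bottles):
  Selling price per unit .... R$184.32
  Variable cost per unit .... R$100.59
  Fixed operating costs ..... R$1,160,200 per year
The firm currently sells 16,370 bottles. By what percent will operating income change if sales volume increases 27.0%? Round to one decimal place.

+175.8%

At 16,370 units, contribution = 16,370 × R$83.73 = R$1,370,660.10.
Operating income = contribution − fixed costs = R$1,370,660.10 − R$1,160,200 = R$210,460.10.
Degree of operating leverage = R$1,370,660.10 / R$210,460.10 = 6.5127.
Operating income changes by 6.5127 × +27.0% = +175.8%.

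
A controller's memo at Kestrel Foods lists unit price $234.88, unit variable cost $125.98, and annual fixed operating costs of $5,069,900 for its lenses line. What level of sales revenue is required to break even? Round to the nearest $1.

$10,934,969

CM per unit = $234.88 − $125.98 = $108.90; CM ratio = $108.90 / $234.88 = 0.4636.
Break-even revenue = fixed costs × price ÷ CM = $5,069,900 × $234.88 ÷ $108.90 = $10,934,969.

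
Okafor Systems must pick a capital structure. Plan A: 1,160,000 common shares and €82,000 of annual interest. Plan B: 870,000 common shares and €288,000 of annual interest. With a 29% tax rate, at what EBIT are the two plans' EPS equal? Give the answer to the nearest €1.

At indifference, (EBIT − 82,000)(1 − t)/1,160,000 = (EBIT − 288,000)(1 − t)/870,000.
The (1 − t) factor cancels: (EBIT − 82,000) × 870,000 = (EBIT − 288,000) × 1,160,000.
EBIT × (1,160,000 − 870,000) = 288,000 × 1,160,000 − 82,000 × 870,000 = 262,740,000,000, so EBIT = 262,740,000,000 ÷ 290,000 = 906,000.00.

€906,000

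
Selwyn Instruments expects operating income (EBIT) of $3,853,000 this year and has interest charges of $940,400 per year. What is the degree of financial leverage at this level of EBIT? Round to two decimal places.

Interest = $940,400.00.
Degree of financial leverage = EBIT / (EBIT − interest) = $3,853,000 / $2,912,600.00 = 1.3229.

1.32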